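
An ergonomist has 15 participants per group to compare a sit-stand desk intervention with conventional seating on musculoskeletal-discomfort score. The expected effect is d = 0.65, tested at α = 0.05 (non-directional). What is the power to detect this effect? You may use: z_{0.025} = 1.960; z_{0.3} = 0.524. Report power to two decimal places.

For two equal groups, power = Φ(d·√(n/2) − z_{α/2}).
d·√(n/2) = 0.65 × √(15/2) = 0.65 × 2.739 = 1.780.
z_β = 1.780 − 1.960 = -0.180.
Power = Φ(-0.180) = 0.429.

power ≈ 0.43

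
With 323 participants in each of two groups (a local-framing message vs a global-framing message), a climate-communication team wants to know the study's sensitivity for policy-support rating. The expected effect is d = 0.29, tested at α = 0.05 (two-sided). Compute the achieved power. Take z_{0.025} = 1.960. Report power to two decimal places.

power ≈ 0.96

For two equal groups, power = Φ(d·√(n/2) − z_{α/2}).
d·√(n/2) = 0.29 × √(323/2) = 0.29 × 12.708 = 3.685.
z_β = 3.685 − 1.960 = 1.725.
Power = Φ(1.725) = 0.958.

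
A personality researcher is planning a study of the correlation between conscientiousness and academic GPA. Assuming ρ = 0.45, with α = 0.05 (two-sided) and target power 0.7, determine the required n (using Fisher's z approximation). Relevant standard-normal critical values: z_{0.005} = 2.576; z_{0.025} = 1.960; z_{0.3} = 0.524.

n = 30

Fisher's z: C = ½·ln((1+r)/(1−r)) = ½·ln(2.6364) = 0.4847.
n = ((z_{α/2} + z_β)/C)² + 3.
(1.960 + 0.524) / 0.4847 = 2.484 / 0.4847 = 5.125.
n = 5.125² + 3 = 26.26 + 3 = 29.3.
Round up.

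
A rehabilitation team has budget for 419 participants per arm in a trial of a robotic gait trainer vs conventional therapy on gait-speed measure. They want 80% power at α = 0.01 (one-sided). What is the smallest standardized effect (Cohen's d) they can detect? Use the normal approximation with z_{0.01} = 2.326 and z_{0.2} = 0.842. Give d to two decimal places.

d_min ≈ 0.22

For two independent groups of n = 419 each: d_min = (z_{α} + z_β)·√(2/n).
z-sum = 2.326 + 0.842 = 3.168.
d_min = 3.168 × √(2/419) = 3.168 × 0.0691 = 0.219.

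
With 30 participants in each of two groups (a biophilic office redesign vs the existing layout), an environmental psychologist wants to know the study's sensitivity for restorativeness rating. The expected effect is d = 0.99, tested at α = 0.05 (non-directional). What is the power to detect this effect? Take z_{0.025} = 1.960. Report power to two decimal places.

power ≈ 0.97

For two equal groups, power = Φ(d·√(n/2) − z_{α/2}).
d·√(n/2) = 0.99 × √(30/2) = 0.99 × 3.873 = 3.834.
z_β = 3.834 − 1.960 = 1.874.
Power = Φ(1.874) = 0.970.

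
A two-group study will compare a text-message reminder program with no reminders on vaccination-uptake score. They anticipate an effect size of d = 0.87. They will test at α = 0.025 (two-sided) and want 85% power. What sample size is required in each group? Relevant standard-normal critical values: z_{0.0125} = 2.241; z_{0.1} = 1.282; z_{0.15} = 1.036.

n = 29 per group

For two independent groups with equal n: n = 2·((z_{α/2} + z_β) / d)².
z_{α/2} + z_β = 2.241 + 1.036 = 3.277.
n = 2 × (3.277 / 0.87)² = 2 × 3.767² = 2 × 14.19 = 28.4.
Round up to the next whole participant.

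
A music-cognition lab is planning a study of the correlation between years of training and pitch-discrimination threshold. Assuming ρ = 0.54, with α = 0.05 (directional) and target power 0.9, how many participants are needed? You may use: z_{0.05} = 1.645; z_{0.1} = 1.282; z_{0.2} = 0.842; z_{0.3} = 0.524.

n = 27

Fisher's z: C = ½·ln((1+r)/(1−r)) = ½·ln(3.3478) = 0.6042.
n = ((z_{α} + z_β)/C)² + 3.
(1.645 + 1.282) / 0.6042 = 2.927 / 0.6042 = 4.844.
n = 4.844² + 3 = 23.47 + 3 = 26.5.
Round up.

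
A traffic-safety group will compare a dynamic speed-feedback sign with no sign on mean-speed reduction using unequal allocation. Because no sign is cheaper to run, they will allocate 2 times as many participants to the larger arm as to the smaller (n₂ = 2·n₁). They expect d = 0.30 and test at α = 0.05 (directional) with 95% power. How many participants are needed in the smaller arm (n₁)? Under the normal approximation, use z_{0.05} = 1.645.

n₁ = 181

With allocation ratio k = n₂/n₁ = 2, Var(x̄₁−x̄₂) = σ²(1/n₁ + 1/(k·n₁)) = σ²·(k+1)/(k·n₁).
So n₁ = (1 + 1/k)·((z_{α} + z_β)/d)² = 1.500 × (3.290/0.30)².
n₁ = 1.500 × 120.27 = 180.4.
Round up: n₁ = 181, giving n₂ = 2 × 181 = 362.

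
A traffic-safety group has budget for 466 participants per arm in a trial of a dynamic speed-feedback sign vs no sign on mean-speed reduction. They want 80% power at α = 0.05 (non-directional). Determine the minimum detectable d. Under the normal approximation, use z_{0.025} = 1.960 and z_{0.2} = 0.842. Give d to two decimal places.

For two independent groups of n = 466 each: d_min = (z_{α/2} + z_β)·√(2/n).
z-sum = 1.960 + 0.842 = 2.802.
d_min = 2.802 × √(2/466) = 2.802 × 0.0655 = 0.184.

d_min ≈ 0.18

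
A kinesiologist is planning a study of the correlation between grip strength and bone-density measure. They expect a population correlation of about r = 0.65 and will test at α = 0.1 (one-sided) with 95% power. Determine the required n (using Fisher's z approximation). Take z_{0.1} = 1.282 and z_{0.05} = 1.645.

n = 18

Fisher's z: C = ½·ln((1+r)/(1−r)) = ½·ln(4.7143) = 0.7753.
n = ((z_{α} + z_β)/C)² + 3.
(1.282 + 1.645) / 0.7753 = 2.927 / 0.7753 = 3.775.
n = 3.775² + 3 = 14.25 + 3 = 17.3.
Round up.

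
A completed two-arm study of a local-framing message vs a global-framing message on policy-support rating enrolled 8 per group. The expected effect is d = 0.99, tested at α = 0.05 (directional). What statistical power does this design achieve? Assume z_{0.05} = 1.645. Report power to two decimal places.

power ≈ 0.63

For two equal groups, power = Φ(d·√(n/2) − z_{α}).
d·√(n/2) = 0.99 × √(8/2) = 0.99 × 2.000 = 1.980.
z_β = 1.980 − 1.645 = 0.335.
Power = Φ(0.335) = 0.631.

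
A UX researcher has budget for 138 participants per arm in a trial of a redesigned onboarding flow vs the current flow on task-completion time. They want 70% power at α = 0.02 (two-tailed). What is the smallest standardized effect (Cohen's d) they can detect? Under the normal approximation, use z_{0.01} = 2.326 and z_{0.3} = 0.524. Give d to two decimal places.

d_min ≈ 0.34

For two independent groups of n = 138 each: d_min = (z_{α/2} + z_β)·√(2/n).
z-sum = 2.326 + 0.524 = 2.850.
d_min = 2.850 × √(2/138) = 2.850 × 0.1204 = 0.343.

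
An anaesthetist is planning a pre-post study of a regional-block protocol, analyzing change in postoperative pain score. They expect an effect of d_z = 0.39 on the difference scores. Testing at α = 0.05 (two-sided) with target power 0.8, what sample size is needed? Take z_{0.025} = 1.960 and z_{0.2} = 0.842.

For a paired (one-sample on differences) test: n = ((z_{α/2} + z_β) / d)².
z_{α/2} + z_β = 1.960 + 0.842 = 2.802.
n = (2.802 / 0.39)² = 7.185² = 51.62.
Round up.

n = 52 pairs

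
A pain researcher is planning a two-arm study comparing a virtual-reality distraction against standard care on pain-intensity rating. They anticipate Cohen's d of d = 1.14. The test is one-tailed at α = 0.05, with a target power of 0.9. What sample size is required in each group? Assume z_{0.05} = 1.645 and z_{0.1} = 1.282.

n = 14 per group

For two independent groups with equal n: n = 2·((z_{α} + z_β) / d)².
z_{α} + z_β = 1.645 + 1.282 = 2.927.
n = 2 × (2.927 / 1.14)² = 2 × 2.568² = 2 × 6.59 = 13.2.
Round up to the next whole participant.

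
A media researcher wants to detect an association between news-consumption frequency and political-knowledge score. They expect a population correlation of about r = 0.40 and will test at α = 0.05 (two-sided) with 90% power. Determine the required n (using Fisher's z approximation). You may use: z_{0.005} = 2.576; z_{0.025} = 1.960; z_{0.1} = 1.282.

n = 62

Fisher's z: C = ½·ln((1+r)/(1−r)) = ½·ln(2.3333) = 0.4236.
n = ((z_{α/2} + z_β)/C)² + 3.
(1.960 + 1.282) / 0.4236 = 3.242 / 0.4236 = 7.653.
n = 7.653² + 3 = 58.58 + 3 = 61.6.
Round up.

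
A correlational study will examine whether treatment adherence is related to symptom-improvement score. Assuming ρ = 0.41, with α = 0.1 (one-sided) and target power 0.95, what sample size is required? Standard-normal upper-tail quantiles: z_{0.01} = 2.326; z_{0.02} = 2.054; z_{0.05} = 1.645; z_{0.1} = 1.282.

n = 49

Fisher's z: C = ½·ln((1+r)/(1−r)) = ½·ln(2.3898) = 0.4356.
n = ((z_{α} + z_β)/C)² + 3.
(1.282 + 1.645) / 0.4356 = 2.927 / 0.4356 = 6.719.
n = 6.719² + 3 = 45.15 + 3 = 48.2.
Round up.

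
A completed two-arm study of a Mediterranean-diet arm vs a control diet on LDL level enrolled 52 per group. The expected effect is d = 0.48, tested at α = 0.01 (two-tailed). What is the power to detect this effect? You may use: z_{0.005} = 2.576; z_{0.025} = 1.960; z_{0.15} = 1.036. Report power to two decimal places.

power ≈ 0.45

For two equal groups, power = Φ(d·√(n/2) − z_{α/2}).
d·√(n/2) = 0.48 × √(52/2) = 0.48 × 5.099 = 2.448.
z_β = 2.448 − 2.576 = -0.128.
Power = Φ(-0.128) = 0.449.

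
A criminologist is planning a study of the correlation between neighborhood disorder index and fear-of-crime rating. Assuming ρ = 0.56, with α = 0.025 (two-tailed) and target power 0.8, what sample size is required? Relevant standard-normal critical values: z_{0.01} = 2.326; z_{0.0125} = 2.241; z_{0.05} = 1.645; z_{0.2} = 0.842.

n = 27

Fisher's z: C = ½·ln((1+r)/(1−r)) = ½·ln(3.5455) = 0.6328.
n = ((z_{α/2} + z_β)/C)² + 3.
(2.241 + 0.842) / 0.6328 = 3.083 / 0.6328 = 4.872.
n = 4.872² + 3 = 23.74 + 3 = 26.7.
Round up.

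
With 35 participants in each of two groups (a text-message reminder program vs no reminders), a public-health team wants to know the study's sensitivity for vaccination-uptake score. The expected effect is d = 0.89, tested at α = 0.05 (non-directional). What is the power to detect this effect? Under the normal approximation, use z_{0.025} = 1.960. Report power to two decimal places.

power ≈ 0.96

For two equal groups, power = Φ(d·√(n/2) − z_{α/2}).
d·√(n/2) = 0.89 × √(35/2) = 0.89 × 4.183 = 3.723.
z_β = 3.723 − 1.960 = 1.763.
Power = Φ(1.763) = 0.961.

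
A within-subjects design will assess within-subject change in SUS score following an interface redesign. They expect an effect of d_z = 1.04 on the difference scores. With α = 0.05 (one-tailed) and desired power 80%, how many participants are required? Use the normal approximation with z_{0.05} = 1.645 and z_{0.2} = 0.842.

For a paired (one-sample on differences) test: n = ((z_{α} + z_β) / d)².
z_{α} + z_β = 1.645 + 0.842 = 2.487.
n = (2.487 / 1.04)² = 2.391² = 5.72.
Round up.

n = 6 pairs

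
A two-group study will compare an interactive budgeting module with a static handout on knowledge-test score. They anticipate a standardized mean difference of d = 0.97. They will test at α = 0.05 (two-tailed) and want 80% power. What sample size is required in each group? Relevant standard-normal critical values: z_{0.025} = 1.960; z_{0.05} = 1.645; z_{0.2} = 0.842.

n = 17 per group

For two independent groups with equal n: n = 2·((z_{α/2} + z_β) / d)².
z_{α/2} + z_β = 1.960 + 0.842 = 2.802.
n = 2 × (2.802 / 0.97)² = 2 × 2.889² = 2 × 8.34 = 16.7.
Round up to the next whole participant.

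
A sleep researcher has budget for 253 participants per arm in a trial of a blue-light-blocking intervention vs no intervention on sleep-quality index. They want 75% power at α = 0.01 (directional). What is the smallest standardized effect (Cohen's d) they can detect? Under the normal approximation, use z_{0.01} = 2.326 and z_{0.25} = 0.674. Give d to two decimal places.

d_min ≈ 0.27

For two independent groups of n = 253 each: d_min = (z_{α} + z_β)·√(2/n).
z-sum = 2.326 + 0.674 = 3.000.
d_min = 3.000 × √(2/253) = 3.000 × 0.0889 = 0.267.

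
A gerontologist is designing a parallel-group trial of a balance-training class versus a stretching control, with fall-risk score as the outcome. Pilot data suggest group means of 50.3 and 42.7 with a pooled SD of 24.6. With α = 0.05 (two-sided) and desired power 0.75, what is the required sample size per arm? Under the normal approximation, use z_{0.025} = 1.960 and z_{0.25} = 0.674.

Cohen's d = |M₁ − M₂| / SD_pooled = |50.3 − 42.7| / 24.6 = 7.6 / 24.6 = 0.309.
For two independent groups with equal n: n = 2·((z_{α/2} + z_β) / d)².
z_{α/2} + z_β = 1.960 + 0.674 = 2.634.
n = 2 × (2.634 / 0.309)² = 2 × 8.524² = 2 × 72.66 = 145.3.
Round up to the next whole participant.

n = 146 per group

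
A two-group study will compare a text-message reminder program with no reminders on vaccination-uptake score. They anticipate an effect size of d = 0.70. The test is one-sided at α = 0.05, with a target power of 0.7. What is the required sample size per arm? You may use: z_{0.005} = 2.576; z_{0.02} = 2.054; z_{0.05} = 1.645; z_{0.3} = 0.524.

For two independent groups with equal n: n = 2·((z_{α} + z_β) / d)².
z_{α} + z_β = 1.645 + 0.524 = 2.169.
n = 2 × (2.169 / 0.70)² = 2 × 3.099² = 2 × 9.60 = 19.2.
Round up to the next whole participant.

n = 20 per group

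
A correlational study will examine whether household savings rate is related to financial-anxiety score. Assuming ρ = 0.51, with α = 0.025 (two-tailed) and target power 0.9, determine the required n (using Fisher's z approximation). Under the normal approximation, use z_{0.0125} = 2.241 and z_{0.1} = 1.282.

n = 43

Fisher's z: C = ½·ln((1+r)/(1−r)) = ½·ln(3.0816) = 0.5627.
n = ((z_{α/2} + z_β)/C)² + 3.
(2.241 + 1.282) / 0.5627 = 3.523 / 0.5627 = 6.261.
n = 6.261² + 3 = 39.20 + 3 = 42.2.
Round up.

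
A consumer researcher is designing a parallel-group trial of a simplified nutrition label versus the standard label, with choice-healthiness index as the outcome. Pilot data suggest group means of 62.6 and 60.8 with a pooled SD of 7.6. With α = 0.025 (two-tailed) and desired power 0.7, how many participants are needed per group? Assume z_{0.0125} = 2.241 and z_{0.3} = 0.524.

Cohen's d = |M₁ − M₂| / SD_pooled = |62.6 − 60.8| / 7.6 = 1.8 / 7.6 = 0.237.
For two independent groups with equal n: n = 2·((z_{α/2} + z_β) / d)².
z_{α/2} + z_β = 2.241 + 0.524 = 2.765.
n = 2 × (2.765 / 0.237)² = 2 × 11.667² = 2 × 136.11 = 272.2.
Round up to the next whole participant.

n = 273 per group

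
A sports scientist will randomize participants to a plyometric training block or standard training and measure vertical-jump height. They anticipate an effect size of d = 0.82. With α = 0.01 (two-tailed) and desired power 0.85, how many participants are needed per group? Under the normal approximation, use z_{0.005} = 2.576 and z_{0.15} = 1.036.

n = 39 per group

For two independent groups with equal n: n = 2·((z_{α/2} + z_β) / d)².
z_{α/2} + z_β = 2.576 + 1.036 = 3.612.
n = 2 × (3.612 / 0.82)² = 2 × 4.405² = 2 × 19.40 = 38.8.
Round up to the next whole participant.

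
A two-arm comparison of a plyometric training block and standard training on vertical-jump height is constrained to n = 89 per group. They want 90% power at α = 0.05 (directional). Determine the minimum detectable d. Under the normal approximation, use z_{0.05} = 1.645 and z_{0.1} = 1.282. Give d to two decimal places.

d_min ≈ 0.44

For two independent groups of n = 89 each: d_min = (z_{α} + z_β)·√(2/n).
z-sum = 1.645 + 1.282 = 2.927.
d_min = 2.927 × √(2/89) = 2.927 × 0.1499 = 0.439.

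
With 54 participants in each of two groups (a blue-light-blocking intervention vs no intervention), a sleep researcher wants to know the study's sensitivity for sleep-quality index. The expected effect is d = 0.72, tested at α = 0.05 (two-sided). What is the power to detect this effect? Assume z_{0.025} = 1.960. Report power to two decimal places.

For two equal groups, power = Φ(d·√(n/2) − z_{α/2}).
d·√(n/2) = 0.72 × √(54/2) = 0.72 × 5.196 = 3.741.
z_β = 3.741 − 1.960 = 1.781.
Power = Φ(1.781) = 0.963.

power ≈ 0.96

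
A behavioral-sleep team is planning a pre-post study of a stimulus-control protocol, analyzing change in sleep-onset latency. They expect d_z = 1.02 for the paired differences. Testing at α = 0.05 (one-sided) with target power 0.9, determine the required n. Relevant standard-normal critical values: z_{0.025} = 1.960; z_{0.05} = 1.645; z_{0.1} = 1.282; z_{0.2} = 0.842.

For a paired (one-sample on differences) test: n = ((z_{α} + z_β) / d)².
z_{α} + z_β = 1.645 + 1.282 = 2.927.
n = (2.927 / 1.02)² = 2.870² = 8.23.
Round up.

n = 9 pairs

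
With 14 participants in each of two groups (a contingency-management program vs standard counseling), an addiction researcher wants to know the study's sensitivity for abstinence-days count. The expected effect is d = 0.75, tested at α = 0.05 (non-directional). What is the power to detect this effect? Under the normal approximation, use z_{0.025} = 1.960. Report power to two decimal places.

For two equal groups, power = Φ(d·√(n/2) − z_{α/2}).
d·√(n/2) = 0.75 × √(14/2) = 0.75 × 2.646 = 1.984.
z_β = 1.984 − 1.960 = 0.024.
Power = Φ(0.024) = 0.510.

power ≈ 0.51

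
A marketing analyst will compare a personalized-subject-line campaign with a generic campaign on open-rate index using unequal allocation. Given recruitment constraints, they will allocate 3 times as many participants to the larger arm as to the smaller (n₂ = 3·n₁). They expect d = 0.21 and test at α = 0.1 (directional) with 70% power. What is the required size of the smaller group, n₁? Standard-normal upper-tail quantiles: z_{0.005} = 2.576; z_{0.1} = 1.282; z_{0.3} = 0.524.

With allocation ratio k = n₂/n₁ = 3, Var(x̄₁−x̄₂) = σ²(1/n₁ + 1/(k·n₁)) = σ²·(k+1)/(k·n₁).
So n₁ = (1 + 1/k)·((z_{α} + z_β)/d)² = 1.333 × (1.806/0.21)².
n₁ = 1.333 × 73.96 = 98.6.
Round up: n₁ = 99, giving n₂ = 3 × 99 = 297.

n₁ = 99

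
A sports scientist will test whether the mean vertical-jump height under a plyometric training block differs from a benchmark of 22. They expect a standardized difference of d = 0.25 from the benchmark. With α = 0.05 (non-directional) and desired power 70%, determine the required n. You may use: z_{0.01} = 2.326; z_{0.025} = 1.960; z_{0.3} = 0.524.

For a one-sample test: n = ((z_{α/2} + z_β) / d)².
z_{α/2} + z_β = 1.960 + 0.524 = 2.484.
n = (2.484 / 0.25)² = 9.936² = 98.72.
Round up.

n = 99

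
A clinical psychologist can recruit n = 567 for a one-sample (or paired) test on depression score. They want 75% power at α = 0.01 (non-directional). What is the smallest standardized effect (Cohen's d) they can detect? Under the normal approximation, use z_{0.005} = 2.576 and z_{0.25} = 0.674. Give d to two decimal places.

d_min ≈ 0.14

For a single sample (or paired design) of n = 567: d_min = (z_{α/2} + z_β)/√n.
z-sum = 2.576 + 0.674 = 3.250.
d_min = 3.250 / √567 = 3.250 / 23.812 = 0.136.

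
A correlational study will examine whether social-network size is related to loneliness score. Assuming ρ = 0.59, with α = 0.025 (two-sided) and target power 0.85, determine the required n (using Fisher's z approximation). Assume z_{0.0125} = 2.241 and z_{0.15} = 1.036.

Fisher's z: C = ½·ln((1+r)/(1−r)) = ½·ln(3.8780) = 0.6777.
n = ((z_{α/2} + z_β)/C)² + 3.
(2.241 + 1.036) / 0.6777 = 3.277 / 0.6777 = 4.835.
n = 4.835² + 3 = 23.38 + 3 = 26.4.
Round up.

n = 27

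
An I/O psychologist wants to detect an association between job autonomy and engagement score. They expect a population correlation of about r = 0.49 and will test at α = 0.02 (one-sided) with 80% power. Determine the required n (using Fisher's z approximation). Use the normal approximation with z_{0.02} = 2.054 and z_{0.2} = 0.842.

Fisher's z: C = ½·ln((1+r)/(1−r)) = ½·ln(2.9216) = 0.5361.
n = ((z_{α} + z_β)/C)² + 3.
(2.054 + 0.842) / 0.5361 = 2.896 / 0.5361 = 5.402.
n = 5.402² + 3 = 29.18 + 3 = 32.2.
Round up.

n = 33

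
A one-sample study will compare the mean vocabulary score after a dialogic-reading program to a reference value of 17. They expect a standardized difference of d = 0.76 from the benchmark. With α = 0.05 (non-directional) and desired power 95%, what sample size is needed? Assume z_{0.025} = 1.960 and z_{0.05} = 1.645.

For a one-sample test: n = ((z_{α/2} + z_β) / d)².
z_{α/2} + z_β = 1.960 + 1.645 = 3.605.
n = (3.605 / 0.76)² = 4.743² = 22.50.
Round up.

n = 23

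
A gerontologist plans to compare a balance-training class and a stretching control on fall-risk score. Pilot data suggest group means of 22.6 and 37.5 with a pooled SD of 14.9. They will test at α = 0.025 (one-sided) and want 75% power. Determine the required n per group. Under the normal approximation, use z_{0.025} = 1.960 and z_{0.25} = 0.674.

Cohen's d = |M₁ − M₂| / SD_pooled = |22.6 − 37.5| / 14.9 = 14.9 / 14.9 = 1.000.
For two independent groups with equal n: n = 2·((z_{α} + z_β) / d)².
z_{α} + z_β = 1.960 + 0.674 = 2.634.
n = 2 × (2.634 / 1.000)² = 2 × 2.634² = 2 × 6.94 = 13.9.
Round up to the next whole participant.

n = 14 per group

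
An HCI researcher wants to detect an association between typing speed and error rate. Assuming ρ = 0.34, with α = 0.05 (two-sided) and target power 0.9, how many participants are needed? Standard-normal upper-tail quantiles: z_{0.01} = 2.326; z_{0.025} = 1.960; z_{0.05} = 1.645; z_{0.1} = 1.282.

n = 87

Fisher's z: C = ½·ln((1+r)/(1−r)) = ½·ln(2.0303) = 0.3541.
n = ((z_{α/2} + z_β)/C)² + 3.
(1.960 + 1.282) / 0.3541 = 3.242 / 0.3541 = 9.156.
n = 9.156² + 3 = 83.83 + 3 = 86.8.
Round up.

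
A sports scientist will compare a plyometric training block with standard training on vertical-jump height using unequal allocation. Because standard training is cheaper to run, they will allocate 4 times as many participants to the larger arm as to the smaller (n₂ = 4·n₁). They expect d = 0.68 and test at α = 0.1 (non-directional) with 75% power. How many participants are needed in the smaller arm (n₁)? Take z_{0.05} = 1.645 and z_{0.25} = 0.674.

n₁ = 15

With allocation ratio k = n₂/n₁ = 4, Var(x̄₁−x̄₂) = σ²(1/n₁ + 1/(k·n₁)) = σ²·(k+1)/(k·n₁).
So n₁ = (1 + 1/k)·((z_{α/2} + z_β)/d)² = 1.250 × (2.319/0.68)².
n₁ = 1.250 × 11.63 = 14.5.
Round up: n₁ = 15, giving n₂ = 4 × 15 = 60.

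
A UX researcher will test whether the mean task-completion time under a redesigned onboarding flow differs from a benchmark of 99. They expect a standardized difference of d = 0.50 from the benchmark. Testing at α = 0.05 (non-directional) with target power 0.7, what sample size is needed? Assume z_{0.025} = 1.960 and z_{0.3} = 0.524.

For a one-sample test: n = ((z_{α/2} + z_β) / d)².
z_{α/2} + z_β = 1.960 + 0.524 = 2.484.
n = (2.484 / 0.50)² = 4.968² = 24.68.
Round up.

n = 25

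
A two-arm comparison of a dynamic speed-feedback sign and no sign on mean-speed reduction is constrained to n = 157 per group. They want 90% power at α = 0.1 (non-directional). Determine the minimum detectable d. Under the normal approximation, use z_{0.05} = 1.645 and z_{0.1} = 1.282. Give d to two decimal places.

For two independent groups of n = 157 each: d_min = (z_{α/2} + z_β)·√(2/n).
z-sum = 1.645 + 1.282 = 2.927.
d_min = 2.927 × √(2/157) = 2.927 × 0.1129 = 0.330.

d_min ≈ 0.33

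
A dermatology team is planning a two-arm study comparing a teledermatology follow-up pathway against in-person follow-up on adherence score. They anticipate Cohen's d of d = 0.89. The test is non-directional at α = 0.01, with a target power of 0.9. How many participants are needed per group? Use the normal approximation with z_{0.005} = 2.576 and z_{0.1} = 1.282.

n = 38 per group

For two independent groups with equal n: n = 2·((z_{α/2} + z_β) / d)².
z_{α/2} + z_β = 2.576 + 1.282 = 3.858.
n = 2 × (3.858 / 0.89)² = 2 × 4.335² = 2 × 18.79 = 37.6.
Round up to the next whole participant.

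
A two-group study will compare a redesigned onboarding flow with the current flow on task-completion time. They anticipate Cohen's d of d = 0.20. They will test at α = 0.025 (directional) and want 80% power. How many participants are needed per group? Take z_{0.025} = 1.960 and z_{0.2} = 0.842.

For two independent groups with equal n: n = 2·((z_{α} + z_β) / d)².
z_{α} + z_β = 1.960 + 0.842 = 2.802.
n = 2 × (2.802 / 0.20)² = 2 × 14.010² = 2 × 196.28 = 392.6.
Round up to the next whole participant.

n = 393 per group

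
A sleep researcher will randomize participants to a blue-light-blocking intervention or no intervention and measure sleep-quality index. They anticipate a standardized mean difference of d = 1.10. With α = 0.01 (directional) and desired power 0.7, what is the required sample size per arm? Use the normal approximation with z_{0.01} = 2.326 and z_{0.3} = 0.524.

n = 14 per group

For two independent groups with equal n: n = 2·((z_{α} + z_β) / d)².
z_{α} + z_β = 2.326 + 0.524 = 2.850.
n = 2 × (2.850 / 1.10)² = 2 × 2.591² = 2 × 6.71 = 13.4.
Round up to the next whole participant.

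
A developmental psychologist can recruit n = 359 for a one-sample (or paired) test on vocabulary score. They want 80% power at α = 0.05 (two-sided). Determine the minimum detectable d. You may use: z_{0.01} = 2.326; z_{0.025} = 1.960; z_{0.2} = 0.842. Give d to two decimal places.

For a single sample (or paired design) of n = 359: d_min = (z_{α/2} + z_β)/√n.
z-sum = 1.960 + 0.842 = 2.802.
d_min = 2.802 / √359 = 2.802 / 18.947 = 0.148.

d_min ≈ 0.15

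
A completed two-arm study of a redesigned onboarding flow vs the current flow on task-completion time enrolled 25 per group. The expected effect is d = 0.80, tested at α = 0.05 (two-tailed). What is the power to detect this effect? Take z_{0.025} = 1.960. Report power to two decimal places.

For two equal groups, power = Φ(d·√(n/2) − z_{α/2}).
d·√(n/2) = 0.80 × √(25/2) = 0.80 × 3.536 = 2.828.
z_β = 2.828 − 1.960 = 0.868.
Power = Φ(0.868) = 0.807.

power ≈ 0.81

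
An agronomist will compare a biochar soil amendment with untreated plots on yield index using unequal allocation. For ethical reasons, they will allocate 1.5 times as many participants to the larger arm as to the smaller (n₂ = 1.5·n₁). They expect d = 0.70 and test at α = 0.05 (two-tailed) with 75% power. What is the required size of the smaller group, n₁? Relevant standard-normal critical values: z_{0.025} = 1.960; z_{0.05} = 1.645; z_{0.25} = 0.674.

With allocation ratio k = n₂/n₁ = 1.5, Var(x̄₁−x̄₂) = σ²(1/n₁ + 1/(k·n₁)) = σ²·(k+1)/(k·n₁).
So n₁ = (1 + 1/k)·((z_{α/2} + z_β)/d)² = 1.667 × (2.634/0.70)².
n₁ = 1.667 × 14.16 = 23.6.
Round up: n₁ = 24, giving n₂ = 1.5 × 24 = 36.

n₁ = 24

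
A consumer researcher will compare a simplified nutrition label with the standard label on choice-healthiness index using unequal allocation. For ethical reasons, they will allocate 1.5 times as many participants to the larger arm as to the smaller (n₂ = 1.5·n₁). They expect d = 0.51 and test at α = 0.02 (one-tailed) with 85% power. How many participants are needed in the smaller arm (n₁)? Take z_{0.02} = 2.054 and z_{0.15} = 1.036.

With allocation ratio k = n₂/n₁ = 1.5, Var(x̄₁−x̄₂) = σ²(1/n₁ + 1/(k·n₁)) = σ²·(k+1)/(k·n₁).
So n₁ = (1 + 1/k)·((z_{α} + z_β)/d)² = 1.667 × (3.090/0.51)².
n₁ = 1.667 × 36.71 = 61.2.
Round up: n₁ = 62, giving n₂ = 1.5 × 62 = 93.

n₁ = 62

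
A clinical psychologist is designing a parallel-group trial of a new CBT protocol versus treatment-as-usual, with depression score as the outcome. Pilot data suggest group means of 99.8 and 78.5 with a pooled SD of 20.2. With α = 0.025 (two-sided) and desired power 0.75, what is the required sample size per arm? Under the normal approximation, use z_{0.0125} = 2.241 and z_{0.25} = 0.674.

n = 16 per group

Cohen's d = |M₁ − M₂| / SD_pooled = |99.8 − 78.5| / 20.2 = 21.3 / 20.2 = 1.054.
For two independent groups with equal n: n = 2·((z_{α/2} + z_β) / d)².
z_{α/2} + z_β = 2.241 + 0.674 = 2.915.
n = 2 × (2.915 / 1.054)² = 2 × 2.766² = 2 × 7.65 = 15.3.
Round up to the next whole participant.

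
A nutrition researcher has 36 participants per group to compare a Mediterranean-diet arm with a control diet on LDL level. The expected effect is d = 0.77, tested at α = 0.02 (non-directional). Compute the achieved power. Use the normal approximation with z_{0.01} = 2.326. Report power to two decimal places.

For two equal groups, power = Φ(d·√(n/2) − z_{α/2}).
d·√(n/2) = 0.77 × √(36/2) = 0.77 × 4.243 = 3.267.
z_β = 3.267 − 2.326 = 0.941.
Power = Φ(0.941) = 0.827.

power ≈ 0.83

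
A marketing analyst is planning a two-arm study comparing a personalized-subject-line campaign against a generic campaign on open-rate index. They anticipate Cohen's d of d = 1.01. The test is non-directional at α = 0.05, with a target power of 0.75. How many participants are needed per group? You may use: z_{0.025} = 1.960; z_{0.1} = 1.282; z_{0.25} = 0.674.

n = 14 per group

For two independent groups with equal n: n = 2·((z_{α/2} + z_β) / d)².
z_{α/2} + z_β = 1.960 + 0.674 = 2.634.
n = 2 × (2.634 / 1.01)² = 2 × 2.608² = 2 × 6.80 = 13.6.
Round up to the next whole participant.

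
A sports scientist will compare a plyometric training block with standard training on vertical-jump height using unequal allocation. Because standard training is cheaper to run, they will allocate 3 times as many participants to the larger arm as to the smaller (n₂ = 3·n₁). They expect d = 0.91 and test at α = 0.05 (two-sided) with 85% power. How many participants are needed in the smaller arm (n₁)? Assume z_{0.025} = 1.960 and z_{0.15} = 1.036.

With allocation ratio k = n₂/n₁ = 3, Var(x̄₁−x̄₂) = σ²(1/n₁ + 1/(k·n₁)) = σ²·(k+1)/(k·n₁).
So n₁ = (1 + 1/k)·((z_{α/2} + z_β)/d)² = 1.333 × (2.996/0.91)².
n₁ = 1.333 × 10.84 = 14.5.
Round up: n₁ = 15, giving n₂ = 3 × 15 = 45.

n₁ = 15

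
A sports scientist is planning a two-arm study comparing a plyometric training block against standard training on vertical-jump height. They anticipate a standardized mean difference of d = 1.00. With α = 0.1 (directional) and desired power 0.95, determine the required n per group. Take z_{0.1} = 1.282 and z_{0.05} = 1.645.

n = 18 per group

For two independent groups with equal n: n = 2·((z_{α} + z_β) / d)².
z_{α} + z_β = 1.282 + 1.645 = 2.927.
n = 2 × (2.927 / 1.00)² = 2 × 2.927² = 2 × 8.57 = 17.1.
Round up to the next whole participant.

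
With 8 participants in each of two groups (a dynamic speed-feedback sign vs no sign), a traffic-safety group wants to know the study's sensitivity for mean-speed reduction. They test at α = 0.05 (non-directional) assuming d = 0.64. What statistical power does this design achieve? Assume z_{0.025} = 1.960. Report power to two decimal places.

For two equal groups, power = Φ(d·√(n/2) − z_{α/2}).
d·√(n/2) = 0.64 × √(8/2) = 0.64 × 2.000 = 1.280.
z_β = 1.280 − 1.960 = -0.680.
Power = Φ(-0.680) = 0.248.

power ≈ 0.25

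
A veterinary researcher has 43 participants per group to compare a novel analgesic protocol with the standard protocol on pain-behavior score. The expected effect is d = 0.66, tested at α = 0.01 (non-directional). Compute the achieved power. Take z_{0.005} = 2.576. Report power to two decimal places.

power ≈ 0.69

For two equal groups, power = Φ(d·√(n/2) − z_{α/2}).
d·√(n/2) = 0.66 × √(43/2) = 0.66 × 4.637 = 3.060.
z_β = 3.060 − 2.576 = 0.484.
Power = Φ(0.484) = 0.686.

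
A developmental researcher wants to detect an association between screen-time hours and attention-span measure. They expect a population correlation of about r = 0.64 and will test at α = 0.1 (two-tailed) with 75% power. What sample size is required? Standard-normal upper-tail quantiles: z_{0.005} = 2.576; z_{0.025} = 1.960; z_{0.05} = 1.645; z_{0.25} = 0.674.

n = 13

Fisher's z: C = ½·ln((1+r)/(1−r)) = ½·ln(4.5556) = 0.7582.
n = ((z_{α/2} + z_β)/C)² + 3.
(1.645 + 0.674) / 0.7582 = 2.319 / 0.7582 = 3.059.
n = 3.059² + 3 = 9.35 + 3 = 12.4.
Round up.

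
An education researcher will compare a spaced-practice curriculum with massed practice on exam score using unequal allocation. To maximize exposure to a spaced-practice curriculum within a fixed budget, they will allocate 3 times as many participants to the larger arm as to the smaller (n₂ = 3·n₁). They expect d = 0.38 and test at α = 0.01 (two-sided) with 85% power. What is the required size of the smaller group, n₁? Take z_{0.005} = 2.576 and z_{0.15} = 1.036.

With allocation ratio k = n₂/n₁ = 3, Var(x̄₁−x̄₂) = σ²(1/n₁ + 1/(k·n₁)) = σ²·(k+1)/(k·n₁).
So n₁ = (1 + 1/k)·((z_{α/2} + z_β)/d)² = 1.333 × (3.612/0.38)².
n₁ = 1.333 × 90.35 = 120.5.
Round up: n₁ = 121, giving n₂ = 3 × 121 = 363.

n₁ = 121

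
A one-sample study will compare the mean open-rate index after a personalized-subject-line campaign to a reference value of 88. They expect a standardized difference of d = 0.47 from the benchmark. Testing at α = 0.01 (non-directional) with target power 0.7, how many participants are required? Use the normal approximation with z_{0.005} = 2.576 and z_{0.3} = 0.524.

For a one-sample test: n = ((z_{α/2} + z_β) / d)².
z_{α/2} + z_β = 2.576 + 0.524 = 3.100.
n = (3.100 / 0.47)² = 6.596² = 43.50.
Round up.

n = 44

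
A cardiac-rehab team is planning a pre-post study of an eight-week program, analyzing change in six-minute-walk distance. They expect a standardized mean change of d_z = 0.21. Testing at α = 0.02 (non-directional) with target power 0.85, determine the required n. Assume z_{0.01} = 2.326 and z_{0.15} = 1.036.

For a paired (one-sample on differences) test: n = ((z_{α/2} + z_β) / d)².
z_{α/2} + z_β = 2.326 + 1.036 = 3.362.
n = (3.362 / 0.21)² = 16.010² = 256.30.
Round up.

n = 257 pairs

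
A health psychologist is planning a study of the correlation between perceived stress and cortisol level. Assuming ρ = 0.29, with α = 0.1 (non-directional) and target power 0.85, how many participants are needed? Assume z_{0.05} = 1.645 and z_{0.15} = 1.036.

Fisher's z: C = ½·ln((1+r)/(1−r)) = ½·ln(1.8169) = 0.2986.
n = ((z_{α/2} + z_β)/C)² + 3.
(1.645 + 1.036) / 0.2986 = 2.681 / 0.2986 = 8.979.
n = 8.979² + 3 = 80.61 + 3 = 83.6.
Round up.

n = 84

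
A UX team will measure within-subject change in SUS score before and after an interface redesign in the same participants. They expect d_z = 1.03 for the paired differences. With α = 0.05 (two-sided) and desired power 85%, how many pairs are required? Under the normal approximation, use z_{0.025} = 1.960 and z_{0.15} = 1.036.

n = 9 pairs

For a paired (one-sample on differences) test: n = ((z_{α/2} + z_β) / d)².
z_{α/2} + z_β = 1.960 + 1.036 = 2.996.
n = (2.996 / 1.03)² = 2.909² = 8.46.
Round up.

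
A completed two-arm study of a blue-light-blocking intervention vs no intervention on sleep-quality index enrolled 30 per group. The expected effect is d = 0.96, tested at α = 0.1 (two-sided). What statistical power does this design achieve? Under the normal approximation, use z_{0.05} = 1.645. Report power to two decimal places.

For two equal groups, power = Φ(d·√(n/2) − z_{α/2}).
d·√(n/2) = 0.96 × √(30/2) = 0.96 × 3.873 = 3.718.
z_β = 3.718 − 1.645 = 2.073.
Power = Φ(2.073) = 0.981.

power ≈ 0.98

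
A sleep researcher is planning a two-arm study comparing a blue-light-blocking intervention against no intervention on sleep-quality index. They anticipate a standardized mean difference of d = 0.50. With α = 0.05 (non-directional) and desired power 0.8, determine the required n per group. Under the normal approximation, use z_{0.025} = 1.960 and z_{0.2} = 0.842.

For two independent groups with equal n: n = 2·((z_{α/2} + z_β) / d)².
z_{α/2} + z_β = 1.960 + 0.842 = 2.802.
n = 2 × (2.802 / 0.50)² = 2 × 5.604² = 2 × 31.40 = 62.8.
Round up to the next whole participant.

n = 63 per group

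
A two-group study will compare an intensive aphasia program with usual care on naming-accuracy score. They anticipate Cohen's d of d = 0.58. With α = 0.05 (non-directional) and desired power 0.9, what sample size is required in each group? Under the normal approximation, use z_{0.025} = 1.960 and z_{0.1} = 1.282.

n = 63 per group

For two independent groups with equal n: n = 2·((z_{α/2} + z_β) / d)².
z_{α/2} + z_β = 1.960 + 1.282 = 3.242.
n = 2 × (3.242 / 0.58)² = 2 × 5.590² = 2 × 31.24 = 62.5.
Round up to the next whole participant.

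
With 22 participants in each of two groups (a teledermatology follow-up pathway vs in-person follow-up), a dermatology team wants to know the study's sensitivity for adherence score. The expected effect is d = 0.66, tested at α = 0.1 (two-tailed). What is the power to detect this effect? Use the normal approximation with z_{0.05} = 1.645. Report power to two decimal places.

power ≈ 0.71

For two equal groups, power = Φ(d·√(n/2) − z_{α/2}).
d·√(n/2) = 0.66 × √(22/2) = 0.66 × 3.317 = 2.189.
z_β = 2.189 − 1.645 = 0.544.
Power = Φ(0.544) = 0.707.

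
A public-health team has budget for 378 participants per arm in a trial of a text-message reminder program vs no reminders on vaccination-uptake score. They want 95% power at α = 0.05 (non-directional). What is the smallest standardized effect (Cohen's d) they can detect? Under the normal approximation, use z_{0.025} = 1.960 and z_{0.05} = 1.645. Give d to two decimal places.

d_min ≈ 0.26

For two independent groups of n = 378 each: d_min = (z_{α/2} + z_β)·√(2/n).
z-sum = 1.960 + 1.645 = 3.605.
d_min = 3.605 × √(2/378) = 3.605 × 0.0727 = 0.262.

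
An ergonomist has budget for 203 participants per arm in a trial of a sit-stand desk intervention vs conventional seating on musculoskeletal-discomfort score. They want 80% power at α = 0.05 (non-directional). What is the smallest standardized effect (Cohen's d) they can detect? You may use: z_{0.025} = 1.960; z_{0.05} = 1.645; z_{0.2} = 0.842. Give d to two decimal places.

d_min ≈ 0.28

For two independent groups of n = 203 each: d_min = (z_{α/2} + z_β)·√(2/n).
z-sum = 1.960 + 0.842 = 2.802.
d_min = 2.802 × √(2/203) = 2.802 × 0.0993 = 0.278.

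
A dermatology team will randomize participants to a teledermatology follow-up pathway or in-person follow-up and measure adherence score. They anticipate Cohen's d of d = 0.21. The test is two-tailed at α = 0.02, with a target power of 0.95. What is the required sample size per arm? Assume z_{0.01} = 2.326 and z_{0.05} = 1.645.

For two independent groups with equal n: n = 2·((z_{α/2} + z_β) / d)².
z_{α/2} + z_β = 2.326 + 1.645 = 3.971.
n = 2 × (3.971 / 0.21)² = 2 × 18.910² = 2 × 357.57 = 715.1.
Round up to the next whole participant.

n = 716 per group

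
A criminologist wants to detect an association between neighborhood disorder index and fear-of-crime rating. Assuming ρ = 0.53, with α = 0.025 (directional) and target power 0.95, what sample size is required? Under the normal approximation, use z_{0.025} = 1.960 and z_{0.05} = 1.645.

Fisher's z: C = ½·ln((1+r)/(1−r)) = ½·ln(3.2553) = 0.5901.
n = ((z_{α} + z_β)/C)² + 3.
(1.960 + 1.645) / 0.5901 = 3.605 / 0.5901 = 6.109.
n = 6.109² + 3 = 37.32 + 3 = 40.3.
Round up.

n = 41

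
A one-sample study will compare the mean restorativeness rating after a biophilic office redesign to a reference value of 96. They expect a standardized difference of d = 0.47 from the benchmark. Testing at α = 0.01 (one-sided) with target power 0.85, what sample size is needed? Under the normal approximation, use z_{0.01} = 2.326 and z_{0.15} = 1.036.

For a one-sample test: n = ((z_{α} + z_β) / d)².
z_{α} + z_β = 2.326 + 1.036 = 3.362.
n = (3.362 / 0.47)² = 7.153² = 51.17.
Round up.

n = 52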